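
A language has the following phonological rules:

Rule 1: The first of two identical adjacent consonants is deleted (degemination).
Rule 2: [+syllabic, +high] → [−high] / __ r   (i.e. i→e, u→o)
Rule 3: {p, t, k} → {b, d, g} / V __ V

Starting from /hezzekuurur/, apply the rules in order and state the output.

hezeguoror

Rule 1 (degemination): /zz/ is a geminate; the first /z/ deletes. /hezzekuurur/ → hezekuurur.
Rule 2 (pre-rhotic lowering): /u/ is a high vowel immediately before /r/, so it lowers to [o]. /u/ is a high vowel immediately before /r/, so it lowers to [o]. /hezekuurur/ → hezekuoror.
Rule 3 (intervocalic voicing): /k/ is a voiceless stop between vowels /e/ and /u/, so it voices to [g]. /hezekuoror/ → hezeguoror.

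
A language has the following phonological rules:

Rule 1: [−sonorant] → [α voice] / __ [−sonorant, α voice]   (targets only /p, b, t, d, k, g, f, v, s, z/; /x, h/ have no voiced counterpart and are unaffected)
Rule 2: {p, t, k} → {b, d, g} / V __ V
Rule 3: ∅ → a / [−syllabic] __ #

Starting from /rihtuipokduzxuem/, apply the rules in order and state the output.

rihtuibogdusxuema

Rule 1 (regressive voicing assimilation): /k/ precedes the voiced obstruent /d/, so it voices to [g] by assimilation. /z/ precedes the voiceless obstruent /x/, so it devoices to [s] by assimilation. /rihtuipokduzxuem/ → rihtuipogdusxuem.
Rule 2 (intervocalic voicing): /p/ is a voiceless stop between vowels /i/ and /o/, so it voices to [b]. /rihtuipogdusxuem/ → rihtuibogdusxuem.
Rule 3 (final a-epenthesis): the form ends in the consonant /m/, so [a] is inserted word-finally. /rihtuibogdusxuem/ → rihtuibogdusxuema.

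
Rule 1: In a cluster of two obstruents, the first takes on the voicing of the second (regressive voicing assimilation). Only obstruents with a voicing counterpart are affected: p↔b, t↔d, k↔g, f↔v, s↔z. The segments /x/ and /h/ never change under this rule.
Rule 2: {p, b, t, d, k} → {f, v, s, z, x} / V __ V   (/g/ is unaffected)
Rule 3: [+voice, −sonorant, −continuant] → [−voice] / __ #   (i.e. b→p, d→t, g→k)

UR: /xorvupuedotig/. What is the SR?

Rule 1 (regressive voicing assimilation): no segment meets the environment; /xorvupuedotig/ is unchanged.
Rule 2 (intervocalic spirantization): /p/ is a stop between vowels /u/ and /u/, so it spirantizes to the fricative [f]. /d/ is a stop between vowels /e/ and /o/, so it spirantizes to the fricative [z]. /t/ is a stop between vowels /o/ and /i/, so it spirantizes to the fricative [s]. /xorvupuedotig/ → xorvufuezosig.
Rule 3 (final devoicing): /g/ is a voiced stop in word-final position, so it devoices to [k]. /xorvufuezosig/ → xorvufuezosik.

xorvufuezosik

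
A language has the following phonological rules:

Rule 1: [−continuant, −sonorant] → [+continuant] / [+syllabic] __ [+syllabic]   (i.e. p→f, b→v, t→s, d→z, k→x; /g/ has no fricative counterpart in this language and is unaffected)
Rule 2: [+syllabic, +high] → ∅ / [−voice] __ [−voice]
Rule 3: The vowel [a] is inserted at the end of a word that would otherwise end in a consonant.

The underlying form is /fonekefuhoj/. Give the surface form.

Rule 1 (intervocalic spirantization): /k/ is a stop between vowels /e/ and /e/, so it spirantizes to the fricative [x]. /fonekefuhoj/ → fonexefuhoj.
Rule 2 (high vowel syncope): /u/ is a high vowel flanked by voiceless consonants /f/ and /h/, so it deletes. /fonexefuhoj/ → fonexefhoj.
Rule 3 (final a-epenthesis): the form ends in the consonant /j/, so [a] is inserted word-finally. /fonexefhoj/ → fonexefhoja.

fonexefhoja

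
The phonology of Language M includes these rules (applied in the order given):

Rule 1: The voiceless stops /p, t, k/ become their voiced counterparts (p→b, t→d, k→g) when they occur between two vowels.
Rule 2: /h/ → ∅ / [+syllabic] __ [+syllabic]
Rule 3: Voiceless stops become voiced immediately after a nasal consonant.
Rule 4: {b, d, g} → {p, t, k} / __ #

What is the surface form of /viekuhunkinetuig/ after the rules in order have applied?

vieguungineduik

Rule 1 (intervocalic voicing): /k/ is a voiceless stop between vowels /e/ and /u/, so it voices to [g]. /t/ is a voiceless stop between vowels /e/ and /u/, so it voices to [d]. /viekuhunkinetuig/ → vieguhunkineduig.
Rule 2 (intervocalic h-deletion): /h/ occurs between vowels /u/ and /u/, so it deletes. /vieguhunkineduig/ → vieguunkineduig.
Rule 3 (post-nasal voicing): /k/ is a voiceless stop immediately after the nasal /n/, so it voices to [g]. /vieguunkineduig/ → vieguungineduig.
Rule 4 (final devoicing): /g/ is a voiced stop in word-final position, so it devoices to [k]. /vieguungineduig/ → vieguungineduik.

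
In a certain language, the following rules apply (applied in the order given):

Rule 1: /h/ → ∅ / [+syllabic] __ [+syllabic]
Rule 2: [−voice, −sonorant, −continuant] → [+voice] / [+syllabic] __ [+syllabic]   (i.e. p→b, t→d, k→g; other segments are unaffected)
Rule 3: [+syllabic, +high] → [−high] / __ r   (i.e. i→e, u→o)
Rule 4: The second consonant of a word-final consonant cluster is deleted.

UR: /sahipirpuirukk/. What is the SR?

Rule 1 (intervocalic h-deletion): /h/ occurs between vowels /a/ and /i/, so it deletes. /sahipirpuirukk/ → saipirpuirukk.
Rule 2 (intervocalic voicing): /p/ is a voiceless stop between vowels /i/ and /i/, so it voices to [b]. /saipirpuirukk/ → saibirpuirukk.
Rule 3 (pre-rhotic lowering): /i/ is a high vowel immediately before /r/, so it lowers to [e]. /i/ is a high vowel immediately before /r/, so it lowers to [e]. /saibirpuirukk/ → saiberpuerukk.
Rule 4 (final cluster simplification): /k/ is the second consonant of a word-final cluster /kk/, so it deletes. /saiberpuerukk/ → saiberpueruk.

saiberpueruk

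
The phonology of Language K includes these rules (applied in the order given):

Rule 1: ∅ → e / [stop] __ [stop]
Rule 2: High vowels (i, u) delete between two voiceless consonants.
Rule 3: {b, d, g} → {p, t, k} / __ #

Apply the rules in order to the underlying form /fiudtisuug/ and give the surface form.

fiudetsuuk

Rule 1 (stop-cluster e-epenthesis): /d/ and /t/ form a stop–stop cluster, so [e] is inserted between them. /fiudtisuug/ → fiudetisuug.
Rule 2 (high vowel syncope): /i/ is a high vowel flanked by voiceless consonants /t/ and /s/, so it deletes. /fiudetisuug/ → fiudetsuug.
Rule 3 (final devoicing): /g/ is a voiced stop in word-final position, so it devoices to [k]. /fiudetsuug/ → fiudetsuuk.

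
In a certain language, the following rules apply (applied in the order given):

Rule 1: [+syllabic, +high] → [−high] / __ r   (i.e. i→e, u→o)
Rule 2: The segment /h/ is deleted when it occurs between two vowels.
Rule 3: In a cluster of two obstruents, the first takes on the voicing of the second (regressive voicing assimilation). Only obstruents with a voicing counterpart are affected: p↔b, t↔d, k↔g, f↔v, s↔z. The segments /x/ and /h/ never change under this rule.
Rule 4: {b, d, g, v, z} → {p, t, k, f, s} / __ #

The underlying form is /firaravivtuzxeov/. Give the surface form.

feraraviftusxeof

Rule 1 (pre-rhotic lowering): /i/ is a high vowel immediately before /r/, so it lowers to [e]. /firaravivtuzxeov/ → feraravivtuzxeov.
Rule 2 (intervocalic h-deletion): no segment meets the environment; /feraravivtuzxeov/ is unchanged.
Rule 3 (regressive voicing assimilation): /v/ precedes the voiceless obstruent /t/, so it devoices to [f] by assimilation. /z/ precedes the voiceless obstruent /x/, so it devoices to [s] by assimilation. /feraravivtuzxeov/ → feraraviftusxeov.
Rule 4 (final devoicing): /v/ is a voiced obstruent in word-final position, so it devoices to [f]. /feraraviftusxeov/ → feraraviftusxeof.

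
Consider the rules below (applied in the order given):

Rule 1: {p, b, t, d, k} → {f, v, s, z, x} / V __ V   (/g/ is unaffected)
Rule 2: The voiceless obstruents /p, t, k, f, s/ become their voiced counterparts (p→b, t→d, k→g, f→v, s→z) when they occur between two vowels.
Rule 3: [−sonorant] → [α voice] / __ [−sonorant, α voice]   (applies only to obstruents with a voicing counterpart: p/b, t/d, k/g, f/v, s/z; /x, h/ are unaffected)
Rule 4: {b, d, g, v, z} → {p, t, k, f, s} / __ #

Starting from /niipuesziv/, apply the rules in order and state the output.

niivuezzif

Rule 1 (intervocalic spirantization): /p/ is a stop between vowels /i/ and /u/, so it spirantizes to the fricative [f]. /niipuesziv/ → niifuesziv.
Rule 2 (intervocalic voicing): /f/ is a voiceless obstruent between vowels /i/ and /u/, so it voices to [v]. /niifuesziv/ → niivuesziv.
Rule 3 (regressive voicing assimilation): /s/ precedes the voiced obstruent /z/, so it voices to [z] by assimilation. /niivuesziv/ → niivuezziv.
Rule 4 (final devoicing): /v/ is a voiced obstruent in word-final position, so it devoices to [f]. /niivuezziv/ → niivuezzif.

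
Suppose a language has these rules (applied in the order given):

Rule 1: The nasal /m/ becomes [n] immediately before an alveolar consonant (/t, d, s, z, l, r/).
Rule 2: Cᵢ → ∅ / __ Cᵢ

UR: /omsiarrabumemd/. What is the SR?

onsiarabumend

Rule 1 (nasal place assimilation): /m/ precedes the alveolar consonant /s/, so it assimilates in place to [n]. /m/ precedes the alveolar consonant /d/, so it assimilates in place to [n]. /omsiarrabumemd/ → onsiarrabumend.
Rule 2 (degemination): /rr/ is a geminate; the first /r/ deletes. /onsiarrabumend/ → onsiarabumend.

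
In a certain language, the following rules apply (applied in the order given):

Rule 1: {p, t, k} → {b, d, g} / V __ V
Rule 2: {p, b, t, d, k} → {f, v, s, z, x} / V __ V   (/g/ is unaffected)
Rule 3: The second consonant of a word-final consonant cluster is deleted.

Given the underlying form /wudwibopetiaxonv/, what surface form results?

wudwivoveziaxon

Rule 1 (intervocalic voicing): /p/ is a voiceless stop between vowels /o/ and /e/, so it voices to [b]. /t/ is a voiceless stop between vowels /e/ and /i/, so it voices to [d]. /wudwibopetiaxonv/ → wudwibobediaxonv.
Rule 2 (intervocalic spirantization): /b/ is a stop between vowels /i/ and /o/, so it spirantizes to the fricative [v]. /b/ is a stop between vowels /o/ and /e/, so it spirantizes to the fricative [v]. /d/ is a stop between vowels /e/ and /i/, so it spirantizes to the fricative [z]. /wudwibobediaxonv/ → wudwivoveziaxonv.
Rule 3 (final cluster simplification): /v/ is the second consonant of a word-final cluster /nv/, so it deletes. /wudwivoveziaxonv/ → wudwivoveziaxon.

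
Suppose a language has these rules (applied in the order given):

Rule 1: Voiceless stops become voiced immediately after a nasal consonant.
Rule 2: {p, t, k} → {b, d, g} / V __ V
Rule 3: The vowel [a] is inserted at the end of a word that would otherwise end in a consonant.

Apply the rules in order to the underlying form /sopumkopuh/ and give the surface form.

Rule 1 (post-nasal voicing): /k/ is a voiceless stop immediately after the nasal /m/, so it voices to [g]. /sopumkopuh/ → sopumgopuh.
Rule 2 (intervocalic voicing): /p/ is a voiceless stop between vowels /o/ and /u/, so it voices to [b]. /p/ is a voiceless stop between vowels /o/ and /u/, so it voices to [b]. /sopumgopuh/ → sobumgobuh.
Rule 3 (final a-epenthesis): the form ends in the consonant /h/, so [a] is inserted word-finally. /sobumgobuh/ → sobumgobuha.

sobumgobuha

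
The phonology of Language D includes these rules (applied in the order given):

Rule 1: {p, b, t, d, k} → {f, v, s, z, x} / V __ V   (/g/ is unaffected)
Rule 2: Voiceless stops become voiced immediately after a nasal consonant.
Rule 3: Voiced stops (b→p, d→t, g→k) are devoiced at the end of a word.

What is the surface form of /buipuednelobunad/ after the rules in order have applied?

buifuednelovunat

Rule 1 (intervocalic spirantization): /p/ is a stop between vowels /i/ and /u/, so it spirantizes to the fricative [f]. /b/ is a stop between vowels /o/ and /u/, so it spirantizes to the fricative [v]. /buipuednelobunad/ → buifuednelovunad.
Rule 2 (post-nasal voicing): no segment meets the environment; /buifuednelovunad/ is unchanged.
Rule 3 (final devoicing): /d/ is a voiced stop in word-final position, so it devoices to [t]. /buifuednelovunad/ → buifuednelovunat.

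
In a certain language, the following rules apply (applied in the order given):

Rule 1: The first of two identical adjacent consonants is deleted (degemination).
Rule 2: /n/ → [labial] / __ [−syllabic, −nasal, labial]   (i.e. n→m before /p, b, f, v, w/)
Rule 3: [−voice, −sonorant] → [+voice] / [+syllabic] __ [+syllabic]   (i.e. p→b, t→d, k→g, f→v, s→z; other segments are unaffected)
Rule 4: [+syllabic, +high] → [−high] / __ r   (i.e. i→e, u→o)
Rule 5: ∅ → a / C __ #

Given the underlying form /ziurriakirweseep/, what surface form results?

zioriagerwezeepa

Rule 1 (degemination): /rr/ is a geminate; the first /r/ deletes. /ziurriakirweseep/ → ziuriakirweseep.
Rule 2 (nasal place assimilation): no segment meets the environment; /ziuriakirweseep/ is unchanged.
Rule 3 (intervocalic voicing): /k/ is a voiceless obstruent between vowels /a/ and /i/, so it voices to [g]. /s/ is a voiceless obstruent between vowels /e/ and /e/, so it voices to [z]. /ziuriakirweseep/ → ziuriagirwezeep.
Rule 4 (pre-rhotic lowering): /u/ is a high vowel immediately before /r/, so it lowers to [o]. /i/ is a high vowel immediately before /r/, so it lowers to [e]. /ziuriagirwezeep/ → zioriagerwezeep.
Rule 5 (final a-epenthesis): the form ends in the consonant /p/, so [a] is inserted word-finally. /zioriagerwezeep/ → zioriagerwezeepa.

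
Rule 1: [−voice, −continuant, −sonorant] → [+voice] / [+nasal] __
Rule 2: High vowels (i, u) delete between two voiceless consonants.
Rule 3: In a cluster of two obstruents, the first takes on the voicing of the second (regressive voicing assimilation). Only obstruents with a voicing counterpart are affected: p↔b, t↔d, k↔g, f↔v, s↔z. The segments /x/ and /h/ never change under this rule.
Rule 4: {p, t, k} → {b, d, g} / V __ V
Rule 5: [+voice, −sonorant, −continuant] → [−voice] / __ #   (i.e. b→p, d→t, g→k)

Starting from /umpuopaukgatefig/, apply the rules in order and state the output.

umbuobauggadefik

Rule 1 (post-nasal voicing): /p/ is a voiceless stop immediately after the nasal /m/, so it voices to [b]. /umpuopaukgatefig/ → umbuopaukgatefig.
Rule 2 (high vowel syncope): no segment meets the environment; /umbuopaukgatefig/ is unchanged.
Rule 3 (regressive voicing assimilation): /k/ precedes the voiced obstruent /g/, so it voices to [g] by assimilation. /umbuopaukgatefig/ → umbuopauggatefig.
Rule 4 (intervocalic voicing): /p/ is a voiceless stop between vowels /o/ and /a/, so it voices to [b]. /t/ is a voiceless stop between vowels /a/ and /e/, so it voices to [d]. /umbuopauggatefig/ → umbuobauggadefig.
Rule 5 (final devoicing): /g/ is a voiced stop in word-final position, so it devoices to [k]. /umbuobauggadefig/ → umbuobauggadefik.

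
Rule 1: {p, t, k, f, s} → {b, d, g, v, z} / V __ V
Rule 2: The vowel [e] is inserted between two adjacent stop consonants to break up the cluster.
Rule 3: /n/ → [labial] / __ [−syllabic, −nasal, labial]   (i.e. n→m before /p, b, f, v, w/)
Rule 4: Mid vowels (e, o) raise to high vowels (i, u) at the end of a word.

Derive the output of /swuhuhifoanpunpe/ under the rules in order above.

swuhuhivoampumpi

Rule 1 (intervocalic voicing): /f/ is a voiceless obstruent between vowels /i/ and /o/, so it voices to [v]. /swuhuhifoanpunpe/ → swuhuhivoanpunpe.
Rule 2 (stop-cluster e-epenthesis): no segment meets the environment; /swuhuhivoanpunpe/ is unchanged.
Rule 3 (nasal place assimilation): /n/ precedes the labial consonant /p/, so it assimilates in place to [m]. /n/ precedes the labial consonant /p/, so it assimilates in place to [m]. /swuhuhivoanpunpe/ → swuhuhivoampumpe.
Rule 4 (final vowel raising): /e/ is a mid vowel in word-final position, so it raises to [i]. /swuhuhivoampumpe/ → swuhuhivoampumpi.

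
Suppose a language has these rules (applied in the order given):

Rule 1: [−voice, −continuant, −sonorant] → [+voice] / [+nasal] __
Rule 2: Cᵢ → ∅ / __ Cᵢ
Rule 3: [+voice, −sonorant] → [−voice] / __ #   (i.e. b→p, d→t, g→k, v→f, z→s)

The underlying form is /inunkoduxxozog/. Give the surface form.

Rule 1 (post-nasal voicing): /k/ is a voiceless stop immediately after the nasal /n/, so it voices to [g]. /inunkoduxxozog/ → inungoduxxozog.
Rule 2 (degemination): /xx/ is a geminate; the first /x/ deletes. /inungoduxxozog/ → inungoduxozog.
Rule 3 (final devoicing): /g/ is a voiced obstruent in word-final position, so it devoices to [k]. /inungoduxozog/ → inungoduxozok.

inungoduxozok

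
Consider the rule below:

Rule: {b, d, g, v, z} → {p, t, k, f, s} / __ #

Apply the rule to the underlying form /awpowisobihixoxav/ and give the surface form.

awpowisobihixoxaf

Scanning /awpowisobihixoxav/: /b/ at position 9 is not in the conditioning environment; /v/ is a voiced obstruent in word-final position, so it devoices to [f].
Result: [awpowisobihixoxaf].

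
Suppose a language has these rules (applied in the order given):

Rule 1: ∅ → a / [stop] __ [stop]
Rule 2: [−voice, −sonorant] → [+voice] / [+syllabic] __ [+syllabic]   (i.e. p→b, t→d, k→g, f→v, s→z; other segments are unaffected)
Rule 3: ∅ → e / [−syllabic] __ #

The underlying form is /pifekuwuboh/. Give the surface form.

piveguwubohe

Rule 1 (stop-cluster a-epenthesis): no segment meets the environment; /pifekuwuboh/ is unchanged.
Rule 2 (intervocalic voicing): /f/ is a voiceless obstruent between vowels /i/ and /e/, so it voices to [v]. /k/ is a voiceless obstruent between vowels /e/ and /u/, so it voices to [g]. /pifekuwuboh/ → piveguwuboh.
Rule 3 (final e-epenthesis): the form ends in the consonant /h/, so [e] is inserted word-finally. /piveguwuboh/ → piveguwubohe.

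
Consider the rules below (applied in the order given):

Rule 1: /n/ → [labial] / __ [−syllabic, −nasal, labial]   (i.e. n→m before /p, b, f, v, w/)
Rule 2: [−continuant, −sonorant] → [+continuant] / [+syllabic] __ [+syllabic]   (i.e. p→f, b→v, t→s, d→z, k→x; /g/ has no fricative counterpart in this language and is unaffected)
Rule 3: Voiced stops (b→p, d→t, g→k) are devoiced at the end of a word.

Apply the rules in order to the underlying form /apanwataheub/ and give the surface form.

afamwasaheup

Rule 1 (nasal place assimilation): /n/ precedes the labial consonant /w/, so it assimilates in place to [m]. /apanwataheub/ → apamwataheub.
Rule 2 (intervocalic spirantization): /p/ is a stop between vowels /a/ and /a/, so it spirantizes to the fricative [f]. /t/ is a stop between vowels /a/ and /a/, so it spirantizes to the fricative [s]. /apamwataheub/ → afamwasaheub.
Rule 3 (final devoicing): /b/ is a voiced stop in word-final position, so it devoices to [p]. /afamwasaheub/ → afamwasaheup.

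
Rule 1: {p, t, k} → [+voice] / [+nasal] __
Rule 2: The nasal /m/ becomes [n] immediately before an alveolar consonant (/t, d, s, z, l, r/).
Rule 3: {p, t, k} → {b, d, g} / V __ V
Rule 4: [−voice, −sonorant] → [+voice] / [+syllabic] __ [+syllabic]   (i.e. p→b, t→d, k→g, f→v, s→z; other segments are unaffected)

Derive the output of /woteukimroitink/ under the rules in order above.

wodeuginroiding

Rule 1 (post-nasal voicing): /k/ is a voiceless stop immediately after the nasal /n/, so it voices to [g]. /woteukimroitink/ → woteukimroiting.
Rule 2 (nasal place assimilation): /m/ precedes the alveolar consonant /r/, so it assimilates in place to [n]. /woteukimroiting/ → woteukinroiting.
Rule 3 (intervocalic voicing): /t/ is a voiceless stop between vowels /o/ and /e/, so it voices to [d]. /k/ is a voiceless stop between vowels /u/ and /i/, so it voices to [g]. /t/ is a voiceless stop between vowels /i/ and /i/, so it voices to [d]. /woteukinroiting/ → wodeuginroiding.
Rule 4 (intervocalic voicing): no segment meets the environment; /wodeuginroiding/ is unchanged.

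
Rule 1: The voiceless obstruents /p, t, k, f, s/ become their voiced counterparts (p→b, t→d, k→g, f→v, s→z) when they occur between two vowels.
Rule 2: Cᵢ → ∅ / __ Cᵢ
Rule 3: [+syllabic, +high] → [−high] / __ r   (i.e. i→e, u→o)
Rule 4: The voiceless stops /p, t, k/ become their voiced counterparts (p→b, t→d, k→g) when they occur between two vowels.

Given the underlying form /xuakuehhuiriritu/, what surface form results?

xuaguehuereridu

Rule 1 (intervocalic voicing): /k/ is a voiceless obstruent between vowels /a/ and /u/, so it voices to [g]. /t/ is a voiceless obstruent between vowels /i/ and /u/, so it voices to [d]. /xuakuehhuiriritu/ → xuaguehhuiriridu.
Rule 2 (degemination): /hh/ is a geminate; the first /h/ deletes. /xuaguehhuiriridu/ → xuaguehuiriridu.
Rule 3 (pre-rhotic lowering): /i/ is a high vowel immediately before /r/, so it lowers to [e]. /i/ is a high vowel immediately before /r/, so it lowers to [e]. /xuaguehuiriridu/ → xuaguehuereridu.
Rule 4 (intervocalic voicing): no segment meets the environment; /xuaguehuereridu/ is unchanged.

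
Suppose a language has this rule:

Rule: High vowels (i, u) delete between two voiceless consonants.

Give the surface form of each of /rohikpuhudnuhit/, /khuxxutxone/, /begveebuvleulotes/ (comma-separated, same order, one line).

/rohikpuhudnuhit/: /i/ is a high vowel flanked by voiceless consonants /h/ and /k/, so it deletes. /u/ is a high vowel flanked by voiceless consonants /p/ and /h/, so it deletes. /i/ is a high vowel flanked by voiceless consonants /h/ and /t/, so it deletes. → [rohkphudnuht].
/khuxxutxone/: /u/ is a high vowel flanked by voiceless consonants /h/ and /x/, so it deletes. /u/ is a high vowel flanked by voiceless consonants /x/ and /t/, so it deletes. → [khxxtxone].
/begveebuvleulotes/: the rule's environment is not met; surfaces unchanged as [begveebuvleulotes].

rohkphudnuht, khxxtxone, begveebuvleulotes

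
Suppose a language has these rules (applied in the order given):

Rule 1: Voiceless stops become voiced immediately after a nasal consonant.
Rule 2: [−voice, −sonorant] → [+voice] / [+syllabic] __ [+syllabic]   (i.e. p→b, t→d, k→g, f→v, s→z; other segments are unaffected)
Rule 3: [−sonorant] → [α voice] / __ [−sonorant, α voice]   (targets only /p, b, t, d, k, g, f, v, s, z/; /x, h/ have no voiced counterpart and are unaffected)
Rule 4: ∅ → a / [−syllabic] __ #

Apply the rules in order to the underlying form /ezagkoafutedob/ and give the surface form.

ezakkoavudedoba

Rule 1 (post-nasal voicing): no segment meets the environment; /ezagkoafutedob/ is unchanged.
Rule 2 (intervocalic voicing): /f/ is a voiceless obstruent between vowels /a/ and /u/, so it voices to [v]. /t/ is a voiceless obstruent between vowels /u/ and /e/, so it voices to [d]. /ezagkoafutedob/ → ezagkoavudedob.
Rule 3 (regressive voicing assimilation): /g/ precedes the voiceless obstruent /k/, so it devoices to [k] by assimilation. /ezagkoavudedob/ → ezakkoavudedob.
Rule 4 (final a-epenthesis): the form ends in the consonant /b/, so [a] is inserted word-finally. /ezakkoavudedob/ → ezakkoavudedoba.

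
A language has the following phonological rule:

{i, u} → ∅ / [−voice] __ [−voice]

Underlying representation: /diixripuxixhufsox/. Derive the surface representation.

diixripxxhfsox

/u/ is a high vowel flanked by voiceless consonants /p/ and /x/, so it deletes.
/i/ is a high vowel flanked by voiceless consonants /x/ and /x/, so it deletes.
/u/ is a high vowel flanked by voiceless consonants /h/ and /f/, so it deletes.
The other instances of /i/ do not occur in the required environment and remain unchanged.
Surface form: [diixripxxhfsox].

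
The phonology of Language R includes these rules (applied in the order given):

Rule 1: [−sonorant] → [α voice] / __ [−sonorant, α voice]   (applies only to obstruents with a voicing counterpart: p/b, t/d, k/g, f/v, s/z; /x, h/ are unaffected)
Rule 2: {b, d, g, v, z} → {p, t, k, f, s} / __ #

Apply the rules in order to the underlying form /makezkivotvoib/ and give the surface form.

Rule 1 (regressive voicing assimilation): /z/ precedes the voiceless obstruent /k/, so it devoices to [s] by assimilation. /t/ precedes the voiced obstruent /v/, so it voices to [d] by assimilation. /makezkivotvoib/ → makeskivodvoib.
Rule 2 (final devoicing): /b/ is a voiced obstruent in word-final position, so it devoices to [p]. /makeskivodvoib/ → makeskivodvoip.

makeskivodvoip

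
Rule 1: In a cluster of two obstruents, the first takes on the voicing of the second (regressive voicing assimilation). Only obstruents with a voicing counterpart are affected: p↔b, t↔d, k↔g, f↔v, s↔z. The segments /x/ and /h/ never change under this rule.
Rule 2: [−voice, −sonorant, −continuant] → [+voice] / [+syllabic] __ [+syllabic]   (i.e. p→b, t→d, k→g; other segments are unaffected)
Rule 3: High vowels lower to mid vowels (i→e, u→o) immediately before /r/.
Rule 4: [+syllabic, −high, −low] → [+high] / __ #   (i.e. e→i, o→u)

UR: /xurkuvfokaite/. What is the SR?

xorkuffogaidi

Rule 1 (regressive voicing assimilation): /v/ precedes the voiceless obstruent /f/, so it devoices to [f] by assimilation. /xurkuvfokaite/ → xurkuffokaite.
Rule 2 (intervocalic voicing): /k/ is a voiceless stop between vowels /o/ and /a/, so it voices to [g]. /t/ is a voiceless stop between vowels /i/ and /e/, so it voices to [d]. /xurkuffokaite/ → xurkuffogaide.
Rule 3 (pre-rhotic lowering): /u/ is a high vowel immediately before /r/, so it lowers to [o]. /xurkuffogaide/ → xorkuffogaide.
Rule 4 (final vowel raising): /e/ is a mid vowel in word-final position, so it raises to [i]. /xorkuffogaide/ → xorkuffogaidi.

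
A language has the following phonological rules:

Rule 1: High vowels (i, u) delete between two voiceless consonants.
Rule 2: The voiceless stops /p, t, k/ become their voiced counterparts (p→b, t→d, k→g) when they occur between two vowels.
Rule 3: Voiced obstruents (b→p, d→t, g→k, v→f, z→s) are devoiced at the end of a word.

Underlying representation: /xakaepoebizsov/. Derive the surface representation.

xagaeboebizsof

Rule 1 (high vowel syncope): no segment meets the environment; /xakaepoebizsov/ is unchanged.
Rule 2 (intervocalic voicing): /k/ is a voiceless stop between vowels /a/ and /a/, so it voices to [g]. /p/ is a voiceless stop between vowels /e/ and /o/, so it voices to [b]. /xakaepoebizsov/ → xagaeboebizsov.
Rule 3 (final devoicing): /v/ is a voiced obstruent in word-final position, so it devoices to [f]. /xagaeboebizsov/ → xagaeboebizsof.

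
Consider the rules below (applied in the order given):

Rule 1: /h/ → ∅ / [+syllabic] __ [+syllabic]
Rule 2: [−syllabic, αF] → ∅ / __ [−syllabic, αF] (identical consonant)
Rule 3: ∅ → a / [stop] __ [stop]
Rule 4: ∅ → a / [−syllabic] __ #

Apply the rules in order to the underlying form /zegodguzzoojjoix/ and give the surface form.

zegodaguzoojoixa

Rule 1 (intervocalic h-deletion): no segment meets the environment; /zegodguzzoojjoix/ is unchanged.
Rule 2 (degemination): /zz/ is a geminate; the first /z/ deletes. /jj/ is a geminate; the first /j/ deletes. /zegodguzzoojjoix/ → zegodguzoojoix.
Rule 3 (stop-cluster a-epenthesis): /d/ and /g/ form a stop–stop cluster, so [a] is inserted between them. /zegodguzoojoix/ → zegodaguzoojoix.
Rule 4 (final a-epenthesis): the form ends in the consonant /x/, so [a] is inserted word-finally. /zegodaguzoojoix/ → zegodaguzoojoixa.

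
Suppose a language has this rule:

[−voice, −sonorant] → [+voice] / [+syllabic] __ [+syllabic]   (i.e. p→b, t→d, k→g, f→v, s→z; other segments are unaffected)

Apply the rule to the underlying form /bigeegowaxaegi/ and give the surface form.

bigeegowaxaegi

No segment of /bigeegowaxaegi/ meets the structural description of the rule, so the form surfaces unchanged.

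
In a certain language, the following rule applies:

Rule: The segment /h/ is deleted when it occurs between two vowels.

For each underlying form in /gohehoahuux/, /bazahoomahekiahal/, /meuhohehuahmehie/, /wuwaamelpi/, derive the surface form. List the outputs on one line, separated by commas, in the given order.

goeoauux, bazaoomaekiaal, meuoeuahmeie, wuwaamelpi

/gohehoahuux/: /h/ occurs between vowels /o/ and /e/, so it deletes. /h/ occurs between vowels /e/ and /o/, so it deletes. /h/ occurs between vowels /a/ and /u/, so it deletes. → [goeoauux].
/bazahoomahekiahal/: /h/ occurs between vowels /a/ and /o/, so it deletes. /h/ occurs between vowels /a/ and /e/, so it deletes. /h/ occurs between vowels /a/ and /a/, so it deletes. → [bazaoomaekiaal].
/meuhohehuahmehie/: /h/ occurs between vowels /u/ and /o/, so it deletes. /h/ occurs between vowels /o/ and /e/, so it deletes. /h/ occurs between vowels /e/ and /u/, so it deletes. /h/ occurs between vowels /e/ and /i/, so it deletes. → [meuoeuahmeie].
/wuwaamelpi/: the rule's environment is not met; surfaces unchanged as [wuwaamelpi].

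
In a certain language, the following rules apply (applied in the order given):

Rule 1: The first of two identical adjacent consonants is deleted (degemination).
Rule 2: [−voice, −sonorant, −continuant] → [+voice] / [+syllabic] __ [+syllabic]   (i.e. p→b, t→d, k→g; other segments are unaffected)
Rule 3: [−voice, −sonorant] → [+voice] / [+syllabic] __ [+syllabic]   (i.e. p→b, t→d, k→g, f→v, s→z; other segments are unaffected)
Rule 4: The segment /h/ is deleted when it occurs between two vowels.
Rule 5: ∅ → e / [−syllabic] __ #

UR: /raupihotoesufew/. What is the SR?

Rule 1 (degemination): no segment meets the environment; /raupihotoesufew/ is unchanged.
Rule 2 (intervocalic voicing): /p/ is a voiceless stop between vowels /u/ and /i/, so it voices to [b]. /t/ is a voiceless stop between vowels /o/ and /o/, so it voices to [d]. /raupihotoesufew/ → raubihodoesufew.
Rule 3 (intervocalic voicing): /s/ is a voiceless obstruent between vowels /e/ and /u/, so it voices to [z]. /f/ is a voiceless obstruent between vowels /u/ and /e/, so it voices to [v]. /raubihodoesufew/ → raubihodoezuvew.
Rule 4 (intervocalic h-deletion): /h/ occurs between vowels /i/ and /o/, so it deletes. /raubihodoezuvew/ → raubiodoezuvew.
Rule 5 (final e-epenthesis): the form ends in the consonant /w/, so [e] is inserted word-finally. /raubiodoezuvew/ → raubiodoezuvewe.

raubiodoezuvewe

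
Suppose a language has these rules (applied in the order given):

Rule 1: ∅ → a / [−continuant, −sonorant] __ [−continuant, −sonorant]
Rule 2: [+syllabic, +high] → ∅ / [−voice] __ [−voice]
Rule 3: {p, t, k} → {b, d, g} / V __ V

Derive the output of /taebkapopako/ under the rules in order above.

Rule 1 (stop-cluster a-epenthesis): /b/ and /k/ form a stop–stop cluster, so [a] is inserted between them. /taebkapopako/ → taebakapopako.
Rule 2 (high vowel syncope): no segment meets the environment; /taebakapopako/ is unchanged.
Rule 3 (intervocalic voicing): /k/ is a voiceless stop between vowels /a/ and /a/, so it voices to [g]. /p/ is a voiceless stop between vowels /a/ and /o/, so it voices to [b]. /p/ is a voiceless stop between vowels /o/ and /a/, so it voices to [b]. /k/ is a voiceless stop between vowels /a/ and /o/, so it voices to [g]. /taebakapopako/ → taebagabobago.

taebagabobago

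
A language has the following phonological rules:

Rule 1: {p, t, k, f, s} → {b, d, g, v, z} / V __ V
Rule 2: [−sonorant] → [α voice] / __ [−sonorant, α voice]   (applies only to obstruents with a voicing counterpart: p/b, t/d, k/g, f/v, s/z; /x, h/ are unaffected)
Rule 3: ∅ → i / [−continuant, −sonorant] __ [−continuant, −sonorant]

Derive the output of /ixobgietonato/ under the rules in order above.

Rule 1 (intervocalic voicing): /t/ is a voiceless obstruent between vowels /e/ and /o/, so it voices to [d]. /t/ is a voiceless obstruent between vowels /a/ and /o/, so it voices to [d]. /ixobgietonato/ → ixobgiedonado.
Rule 2 (regressive voicing assimilation): no segment meets the environment; /ixobgiedonado/ is unchanged.
Rule 3 (stop-cluster i-epenthesis): /b/ and /g/ form a stop–stop cluster, so [i] is inserted between them. /ixobgiedonado/ → ixobigiedonado.

ixobigiedonado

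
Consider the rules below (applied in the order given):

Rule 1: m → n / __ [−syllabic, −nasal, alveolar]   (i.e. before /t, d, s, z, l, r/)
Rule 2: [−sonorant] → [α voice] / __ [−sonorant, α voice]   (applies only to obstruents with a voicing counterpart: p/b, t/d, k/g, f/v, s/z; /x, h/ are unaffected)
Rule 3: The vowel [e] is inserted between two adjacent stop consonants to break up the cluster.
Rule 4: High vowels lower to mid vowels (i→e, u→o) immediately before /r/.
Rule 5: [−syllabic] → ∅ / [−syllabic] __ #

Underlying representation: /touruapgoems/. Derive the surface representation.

Rule 1 (nasal place assimilation): /m/ precedes the alveolar consonant /s/, so it assimilates in place to [n]. /touruapgoems/ → touruapgoens.
Rule 2 (regressive voicing assimilation): /p/ precedes the voiced obstruent /g/, so it voices to [b] by assimilation. /touruapgoens/ → touruabgoens.
Rule 3 (stop-cluster e-epenthesis): /b/ and /g/ form a stop–stop cluster, so [e] is inserted between them. /touruabgoens/ → touruabegoens.
Rule 4 (pre-rhotic lowering): /u/ is a high vowel immediately before /r/, so it lowers to [o]. /touruabegoens/ → tooruabegoens.
Rule 5 (final cluster simplification): /s/ is the second consonant of a word-final cluster /ns/, so it deletes. /tooruabegoens/ → tooruabegoen.

tooruabegoen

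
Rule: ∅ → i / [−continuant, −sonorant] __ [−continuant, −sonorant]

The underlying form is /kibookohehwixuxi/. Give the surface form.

No segment of /kibookohehwixuxi/ meets the structural description of the rule, so the form surfaces unchanged.

kibookohehwixuxi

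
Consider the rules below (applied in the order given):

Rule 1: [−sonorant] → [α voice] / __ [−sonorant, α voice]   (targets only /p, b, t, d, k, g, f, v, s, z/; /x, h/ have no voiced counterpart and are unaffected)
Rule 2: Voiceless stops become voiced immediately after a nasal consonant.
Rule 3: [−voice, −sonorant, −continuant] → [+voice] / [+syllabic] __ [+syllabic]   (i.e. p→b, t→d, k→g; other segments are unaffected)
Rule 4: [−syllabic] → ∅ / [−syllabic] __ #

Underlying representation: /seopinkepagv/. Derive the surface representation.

seobingebag

Rule 1 (regressive voicing assimilation): no segment meets the environment; /seopinkepagv/ is unchanged.
Rule 2 (post-nasal voicing): /k/ is a voiceless stop immediately after the nasal /n/, so it voices to [g]. /seopinkepagv/ → seopingepagv.
Rule 3 (intervocalic voicing): /p/ is a voiceless stop between vowels /o/ and /i/, so it voices to [b]. /p/ is a voiceless stop between vowels /e/ and /a/, so it voices to [b]. /seopingepagv/ → seobingebagv.
Rule 4 (final cluster simplification): /v/ is the second consonant of a word-final cluster /gv/, so it deletes. /seobingebagv/ → seobingebag.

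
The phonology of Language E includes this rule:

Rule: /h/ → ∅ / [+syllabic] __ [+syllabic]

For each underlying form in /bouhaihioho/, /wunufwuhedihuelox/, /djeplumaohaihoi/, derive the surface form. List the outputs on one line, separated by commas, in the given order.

bouaiioo, wunufwuediuelox, djeplumaoaioi

/bouhaihioho/: /h/ occurs between vowels /u/ and /a/, so it deletes. /h/ occurs between vowels /i/ and /i/, so it deletes. /h/ occurs between vowels /o/ and /o/, so it deletes. → [bouaiioo].
/wunufwuhedihuelox/: /h/ occurs between vowels /u/ and /e/, so it deletes. /h/ occurs between vowels /i/ and /u/, so it deletes. → [wunufwuediuelox].
/djeplumaohaihoi/: /h/ occurs between vowels /o/ and /a/, so it deletes. /h/ occurs between vowels /i/ and /o/, so it deletes. → [djeplumaoaioi].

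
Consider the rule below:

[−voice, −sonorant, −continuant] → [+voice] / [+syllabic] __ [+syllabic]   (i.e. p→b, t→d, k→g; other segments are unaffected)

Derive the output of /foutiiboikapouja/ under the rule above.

/t/ is a voiceless stop between vowels /u/ and /i/, so it voices to [d].
/k/ is a voiceless stop between vowels /i/ and /a/, so it voices to [g].
/p/ is a voiceless stop between vowels /a/ and /o/, so it voices to [b].
Surface form: [foudiiboigabouja].

foudiiboigabouja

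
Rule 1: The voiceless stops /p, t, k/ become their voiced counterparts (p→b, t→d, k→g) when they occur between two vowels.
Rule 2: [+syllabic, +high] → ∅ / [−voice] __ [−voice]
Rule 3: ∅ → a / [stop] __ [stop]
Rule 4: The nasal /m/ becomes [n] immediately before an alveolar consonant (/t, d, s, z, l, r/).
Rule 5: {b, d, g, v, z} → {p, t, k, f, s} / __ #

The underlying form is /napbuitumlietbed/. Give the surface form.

Rule 1 (intervocalic voicing): /t/ is a voiceless stop between vowels /i/ and /u/, so it voices to [d]. /napbuitumlietbed/ → napbuidumlietbed.
Rule 2 (high vowel syncope): no segment meets the environment; /napbuidumlietbed/ is unchanged.
Rule 3 (stop-cluster a-epenthesis): /p/ and /b/ form a stop–stop cluster, so [a] is inserted between them. /t/ and /b/ form a stop–stop cluster, so [a] is inserted between them. /napbuidumlietbed/ → napabuidumlietabed.
Rule 4 (nasal place assimilation): /m/ precedes the alveolar consonant /l/, so it assimilates in place to [n]. /napabuidumlietabed/ → napabuidunlietabed.
Rule 5 (final devoicing): /d/ is a voiced obstruent in word-final position, so it devoices to [t]. /napabuidunlietabed/ → napabuidunlietabet.

napabuidunlietabet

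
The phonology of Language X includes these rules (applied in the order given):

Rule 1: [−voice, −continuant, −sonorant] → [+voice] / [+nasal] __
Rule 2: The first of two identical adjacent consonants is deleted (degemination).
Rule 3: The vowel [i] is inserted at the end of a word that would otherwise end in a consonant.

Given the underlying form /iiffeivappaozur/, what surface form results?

Rule 1 (post-nasal voicing): no segment meets the environment; /iiffeivappaozur/ is unchanged.
Rule 2 (degemination): /ff/ is a geminate; the first /f/ deletes. /pp/ is a geminate; the first /p/ deletes. /iiffeivappaozur/ → iifeivapaozur.
Rule 3 (final i-epenthesis): the form ends in the consonant /r/, so [i] is inserted word-finally. /iifeivapaozur/ → iifeivapaozuri.

iifeivapaozuri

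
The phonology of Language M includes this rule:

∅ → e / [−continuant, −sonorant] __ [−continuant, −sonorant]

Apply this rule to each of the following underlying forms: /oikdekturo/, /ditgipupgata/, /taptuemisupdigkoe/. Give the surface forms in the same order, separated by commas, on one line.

/oikdekturo/: /k/ and /d/ form a stop–stop cluster, so [e] is inserted between them. /k/ and /t/ form a stop–stop cluster, so [e] is inserted between them. → [oikedeketuro].
/ditgipupgata/: /t/ and /g/ form a stop–stop cluster, so [e] is inserted between them. /p/ and /g/ form a stop–stop cluster, so [e] is inserted between them. → [ditegipupegata].
/taptuemisupdigkoe/: /p/ and /t/ form a stop–stop cluster, so [e] is inserted between them. /p/ and /d/ form a stop–stop cluster, so [e] is inserted between them. /g/ and /k/ form a stop–stop cluster, so [e] is inserted between them. → [tapetuemisupedigekoe].

oikedeketuro, ditegipupegata, tapetuemisupedigekoe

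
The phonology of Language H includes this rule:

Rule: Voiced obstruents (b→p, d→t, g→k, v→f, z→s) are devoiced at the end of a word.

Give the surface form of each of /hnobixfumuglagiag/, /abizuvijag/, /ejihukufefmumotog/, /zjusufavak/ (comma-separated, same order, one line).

hnobixfumuglagiak, abizuvijak, ejihukufefmumotok, zjusufavak

/hnobixfumuglagiag/: /g/ is a voiced obstruent in word-final position, so it devoices to [k]. → [hnobixfumuglagiak].
/abizuvijag/: /g/ is a voiced obstruent in word-final position, so it devoices to [k]. → [abizuvijak].
/ejihukufefmumotog/: /g/ is a voiced obstruent in word-final position, so it devoices to [k]. → [ejihukufefmumotok].
/zjusufavak/: the rule's environment is not met; surfaces unchanged as [zjusufavak].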